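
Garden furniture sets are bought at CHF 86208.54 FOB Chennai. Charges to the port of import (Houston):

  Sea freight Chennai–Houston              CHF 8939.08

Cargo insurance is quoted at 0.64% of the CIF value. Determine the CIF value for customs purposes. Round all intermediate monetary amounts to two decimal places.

Let C be the CIF value. C = FOB price + freight + 0.64% × C
C − 0.64% × C = 86208.54 + 8939.08
0.9936 × C = 95147.62
C = 95147.62 / 0.9936 = 95760.49
Insurance premium = 0.64% × 95760.49 = 612.87

CIF value: CHF 95760.49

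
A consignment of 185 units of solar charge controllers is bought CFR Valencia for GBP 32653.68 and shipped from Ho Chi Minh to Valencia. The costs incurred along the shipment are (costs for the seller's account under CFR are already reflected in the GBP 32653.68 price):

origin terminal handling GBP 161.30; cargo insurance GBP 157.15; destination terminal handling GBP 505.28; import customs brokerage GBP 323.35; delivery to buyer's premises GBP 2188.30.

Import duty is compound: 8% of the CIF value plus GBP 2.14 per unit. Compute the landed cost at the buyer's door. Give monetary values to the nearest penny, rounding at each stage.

CFR: the seller pays costs through ocean freight to the destination port, but not insurance.
Already in the invoice (seller's account under CFR): origin terminal — exclude.
CIF value = CFR price + insurance = 32653.68 + 157.15 = 32810.83
Ad valorem component: 32810.83 × 8% = 2624.87
Specific component: 185 × 2.14 = 395.90
Import duty = 2624.87 + 395.90 = 3020.77
Buyer bears: insurance 157.15 + destination terminal 505.28 + brokerage 323.35 + delivery 2188.30 + duty 3020.77 = 6194.85
Landed cost = invoice 32653.68 + 6194.85 = 38848.53

Total landed cost: GBP 38848.53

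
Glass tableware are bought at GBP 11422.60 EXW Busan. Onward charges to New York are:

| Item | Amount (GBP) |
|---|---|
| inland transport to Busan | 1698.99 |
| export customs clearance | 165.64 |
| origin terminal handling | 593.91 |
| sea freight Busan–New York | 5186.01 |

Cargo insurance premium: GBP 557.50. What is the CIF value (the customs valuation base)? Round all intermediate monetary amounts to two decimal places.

CIF value: GBP 19624.65

CIF = EXW price + pre-shipment costs + freight + insurance
CIF = 11422.60 + 1698.99 + 165.64 + 593.91 + 5186.01 + 557.50 = 19624.65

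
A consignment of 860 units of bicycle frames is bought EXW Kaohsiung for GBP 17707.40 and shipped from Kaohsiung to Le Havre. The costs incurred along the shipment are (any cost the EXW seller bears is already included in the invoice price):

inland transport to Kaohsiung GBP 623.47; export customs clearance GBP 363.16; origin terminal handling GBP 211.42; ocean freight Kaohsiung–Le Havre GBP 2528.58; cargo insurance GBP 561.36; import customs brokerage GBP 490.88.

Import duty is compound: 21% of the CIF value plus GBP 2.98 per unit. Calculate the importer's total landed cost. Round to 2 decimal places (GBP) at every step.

EXW: the seller makes goods available at their premises; the buyer bears all onward costs.
CIF value = EXW price + inland to port + export clearance + origin terminal + freight + insurance = 17707.40 + 623.47 + 363.16 + 211.42 + 2528.58 + 561.36 = 21995.39
Ad valorem component: 21995.39 × 21% = 4619.03
Specific component: 860 × 2.98 = 2562.80
Import duty = 4619.03 + 2562.80 = 7181.83
Buyer bears: inland to port 623.47 + export clearance 363.16 + origin terminal 211.42 + freight 2528.58 + insurance 561.36 + brokerage 490.88 + duty 7181.83 = 11960.70
Landed cost = invoice 17707.40 + 11960.70 = 29668.10

Total landed cost: GBP 29668.10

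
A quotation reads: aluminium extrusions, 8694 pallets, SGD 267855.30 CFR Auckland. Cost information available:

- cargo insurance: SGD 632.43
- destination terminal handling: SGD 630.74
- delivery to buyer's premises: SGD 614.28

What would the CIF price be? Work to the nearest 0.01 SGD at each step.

CIF price: SGD 268487.73

Not relevant to the conversion: destination terminal, delivery — on the buyer under both terms; not part of either seller's price.
From CFR to CIF, the seller additionally bears: insurance.
CIF price = 267855.30 + 632.43 = 268487.73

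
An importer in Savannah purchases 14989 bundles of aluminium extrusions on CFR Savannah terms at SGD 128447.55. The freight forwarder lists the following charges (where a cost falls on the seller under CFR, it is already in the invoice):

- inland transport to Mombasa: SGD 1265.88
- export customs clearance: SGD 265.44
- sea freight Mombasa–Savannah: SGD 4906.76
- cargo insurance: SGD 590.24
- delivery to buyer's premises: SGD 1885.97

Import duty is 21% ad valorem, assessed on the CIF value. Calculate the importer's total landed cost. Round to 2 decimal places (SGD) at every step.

Total landed cost: SGD 158021.70

CFR: the seller pays costs through ocean freight to the destination port, but not insurance.
Already in the invoice (seller's account under CFR): inland to port, export clearance, freight — exclude.
CIF value = CFR price + insurance = 128447.55 + 590.24 = 129037.79
Import duty = 129037.79 × 21% = 27097.94
Buyer bears: insurance 590.24 + delivery 1885.97 + duty 27097.94 = 29574.15
Landed cost = invoice 128447.55 + 29574.15 = 158021.70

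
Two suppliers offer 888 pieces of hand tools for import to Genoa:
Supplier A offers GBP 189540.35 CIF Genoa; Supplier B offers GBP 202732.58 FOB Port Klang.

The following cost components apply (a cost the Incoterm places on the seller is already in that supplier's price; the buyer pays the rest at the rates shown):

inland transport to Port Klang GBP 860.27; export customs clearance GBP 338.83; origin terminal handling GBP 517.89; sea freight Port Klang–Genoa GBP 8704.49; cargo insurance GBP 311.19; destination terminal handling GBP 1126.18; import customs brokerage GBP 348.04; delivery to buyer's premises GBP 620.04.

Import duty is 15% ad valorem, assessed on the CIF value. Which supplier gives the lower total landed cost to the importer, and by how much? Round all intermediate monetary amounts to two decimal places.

Supplier A (CIF):
The CIF price already equals the CIF value: 189540.35
Import duty = 189540.35 × 15% = 28431.05
Buyer bears (A): 1126.18 + 348.04 + 620.04 = 2094.26
Landed cost (A) = invoice 189540.35 + 2094.26 + duty 28431.05 = 220065.66
Supplier B (FOB):
CIF value = FOB price + freight + insurance = 202732.58 + 8704.49 + 311.19 = 211748.26
Import duty = 211748.26 × 15% = 31762.24
Buyer bears (B): 8704.49 + 311.19 + 1126.18 + 348.04 + 620.04 = 11109.94
Landed cost (B) = invoice 202732.58 + 11109.94 + duty 31762.24 = 245604.76
Difference = |220065.66 − 245604.76| = 25539.10

Supplier A is cheaper by GBP 25539.10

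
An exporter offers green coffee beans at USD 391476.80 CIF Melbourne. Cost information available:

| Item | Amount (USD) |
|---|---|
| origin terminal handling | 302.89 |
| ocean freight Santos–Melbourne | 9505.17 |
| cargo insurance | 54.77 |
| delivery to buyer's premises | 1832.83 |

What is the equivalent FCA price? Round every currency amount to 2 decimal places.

FCA price: USD 381613.97

Not relevant to the conversion: delivery — on the buyer under both terms; not part of either seller's price.
From CIF to FCA, the seller no longer bears: origin terminal, freight, insurance.
FCA price = 391476.80 − 302.89 − 9505.17 − 54.77 = 381613.97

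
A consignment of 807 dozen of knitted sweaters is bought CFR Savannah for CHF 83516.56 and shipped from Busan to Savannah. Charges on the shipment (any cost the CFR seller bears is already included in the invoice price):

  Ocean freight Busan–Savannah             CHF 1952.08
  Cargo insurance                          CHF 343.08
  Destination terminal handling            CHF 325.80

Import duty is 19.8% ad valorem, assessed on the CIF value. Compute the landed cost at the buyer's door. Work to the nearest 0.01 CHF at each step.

CFR: the seller pays costs through ocean freight to the destination port, but not insurance.
Already in the invoice (seller's account under CFR): freight — exclude.
CIF value = CFR price + insurance = 83516.56 + 343.08 = 83859.64
Import duty = 83859.64 × 19.8% = 16604.21
Buyer bears: insurance 343.08 + destination terminal 325.80 + duty 16604.21 = 17273.09
Landed cost = invoice 83516.56 + 17273.09 = 100789.65

Total landed cost: CHF 100789.65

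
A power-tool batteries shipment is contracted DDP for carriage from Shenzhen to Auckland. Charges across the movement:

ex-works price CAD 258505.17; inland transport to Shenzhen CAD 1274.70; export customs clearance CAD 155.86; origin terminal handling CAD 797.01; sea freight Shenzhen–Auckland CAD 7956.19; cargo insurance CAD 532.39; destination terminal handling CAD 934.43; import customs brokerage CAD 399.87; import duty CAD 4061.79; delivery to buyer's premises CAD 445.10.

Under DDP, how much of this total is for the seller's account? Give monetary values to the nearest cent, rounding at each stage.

DDP: the seller bears all costs including import duty.
Seller's account: goods 258505.17 + inland to port 1274.70 + export clearance 155.86 + origin terminal 797.01 + freight 7956.19 + insurance 532.39 + destination terminal 934.43 + brokerage 399.87 + duty 4061.79 + delivery 445.10 = 275062.51
Buyer's account: 0.00

Seller's account: CAD 275062.51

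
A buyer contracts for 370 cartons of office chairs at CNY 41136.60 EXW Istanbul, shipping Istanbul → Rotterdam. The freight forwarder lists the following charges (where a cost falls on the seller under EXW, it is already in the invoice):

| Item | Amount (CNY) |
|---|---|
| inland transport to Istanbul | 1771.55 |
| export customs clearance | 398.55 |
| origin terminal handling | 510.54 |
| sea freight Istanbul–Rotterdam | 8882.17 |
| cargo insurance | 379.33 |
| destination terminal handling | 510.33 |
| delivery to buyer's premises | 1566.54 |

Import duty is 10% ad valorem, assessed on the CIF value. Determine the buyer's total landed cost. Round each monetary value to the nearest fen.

Total landed cost: CNY 60463.48

EXW: the seller makes goods available at their premises; the buyer bears all onward costs.
CIF value = EXW price + inland to port + export clearance + origin terminal + freight + insurance = 41136.60 + 1771.55 + 398.55 + 510.54 + 8882.17 + 379.33 = 53078.74
Import duty = 53078.74 × 10% = 5307.87
Buyer bears: inland to port 1771.55 + export clearance 398.55 + origin terminal 510.54 + freight 8882.17 + insurance 379.33 + destination terminal 510.33 + delivery 1566.54 + duty 5307.87 = 19326.88
Landed cost = invoice 41136.60 + 19326.88 = 60463.48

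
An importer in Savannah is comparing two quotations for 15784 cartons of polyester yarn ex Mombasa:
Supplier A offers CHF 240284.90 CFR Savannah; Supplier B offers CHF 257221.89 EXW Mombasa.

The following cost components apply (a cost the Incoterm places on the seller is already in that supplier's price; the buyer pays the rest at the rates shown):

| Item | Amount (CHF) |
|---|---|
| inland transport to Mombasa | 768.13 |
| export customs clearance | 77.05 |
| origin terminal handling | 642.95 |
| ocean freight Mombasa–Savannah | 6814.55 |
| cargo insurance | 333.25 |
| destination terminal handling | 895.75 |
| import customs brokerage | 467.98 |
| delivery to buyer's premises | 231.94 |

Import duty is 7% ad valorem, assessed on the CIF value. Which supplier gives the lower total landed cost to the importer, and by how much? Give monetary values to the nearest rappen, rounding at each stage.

Supplier A is cheaper by CHF 27006.45

Supplier A (CFR):
CIF value = CFR price + insurance = 240284.90 + 333.25 = 240618.15
Import duty = 240618.15 × 7% = 16843.27
Buyer bears (A): 333.25 + 895.75 + 467.98 + 231.94 = 1928.92
Landed cost (A) = invoice 240284.90 + 1928.92 + duty 16843.27 = 259057.09
Supplier B (EXW):
CIF value = EXW price + inland to port + export clearance + origin terminal + freight + insurance = 257221.89 + 768.13 + 77.05 + 642.95 + 6814.55 + 333.25 = 265857.82
Import duty = 265857.82 × 7% = 18610.05
Buyer bears (B): 768.13 + 77.05 + 642.95 + 6814.55 + 333.25 + 895.75 + 467.98 + 231.94 = 10231.60
Landed cost (B) = invoice 257221.89 + 10231.60 + duty 18610.05 = 286063.54
Difference = |259057.09 − 286063.54| = 27006.45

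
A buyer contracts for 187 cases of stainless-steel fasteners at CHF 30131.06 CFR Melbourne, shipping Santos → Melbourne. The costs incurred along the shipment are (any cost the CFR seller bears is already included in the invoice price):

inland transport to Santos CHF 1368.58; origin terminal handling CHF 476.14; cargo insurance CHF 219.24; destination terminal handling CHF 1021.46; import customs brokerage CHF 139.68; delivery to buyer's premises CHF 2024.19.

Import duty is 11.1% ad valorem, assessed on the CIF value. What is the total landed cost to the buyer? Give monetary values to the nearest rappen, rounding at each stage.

Total landed cost: CHF 36904.51

CFR: the seller pays costs through ocean freight to the destination port, but not insurance.
Already in the invoice (seller's account under CFR): inland to port, origin terminal — exclude.
CIF value = CFR price + insurance = 30131.06 + 219.24 = 30350.30
Import duty = 30350.30 × 11.1% = 3368.88
Buyer bears: insurance 219.24 + destination terminal 1021.46 + brokerage 139.68 + delivery 2024.19 + duty 3368.88 = 6773.45
Landed cost = invoice 30131.06 + 6773.45 = 36904.51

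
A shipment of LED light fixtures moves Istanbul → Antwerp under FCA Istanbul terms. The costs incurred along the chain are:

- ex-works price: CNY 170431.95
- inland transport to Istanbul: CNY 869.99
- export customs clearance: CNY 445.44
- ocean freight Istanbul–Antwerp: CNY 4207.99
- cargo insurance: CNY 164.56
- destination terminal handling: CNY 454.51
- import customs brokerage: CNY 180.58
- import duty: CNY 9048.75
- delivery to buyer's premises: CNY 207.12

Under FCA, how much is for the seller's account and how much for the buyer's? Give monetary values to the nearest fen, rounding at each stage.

Seller: CNY 171747.38; buyer: CNY 14263.51

FCA: the seller delivers export-cleared goods to the carrier; the buyer bears costs from that point.
Seller's account: goods 170431.95 + inland to port 869.99 + export clearance 445.44 = 171747.38
Buyer's account: freight 4207.99 + insurance 164.56 + destination terminal 454.51 + brokerage 180.58 + duty 9048.75 + delivery 207.12 = 14263.51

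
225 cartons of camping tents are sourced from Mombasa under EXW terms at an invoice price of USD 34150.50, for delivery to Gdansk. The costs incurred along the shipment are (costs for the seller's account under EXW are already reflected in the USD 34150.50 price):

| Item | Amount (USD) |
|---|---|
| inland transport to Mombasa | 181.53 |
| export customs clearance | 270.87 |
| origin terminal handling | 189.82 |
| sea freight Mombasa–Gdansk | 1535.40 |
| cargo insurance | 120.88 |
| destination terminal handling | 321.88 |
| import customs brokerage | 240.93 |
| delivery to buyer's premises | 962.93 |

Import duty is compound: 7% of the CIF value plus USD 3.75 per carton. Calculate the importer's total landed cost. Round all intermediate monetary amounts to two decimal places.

EXW: the seller makes goods available at their premises; the buyer bears all onward costs.
CIF value = EXW price + inland to port + export clearance + origin terminal + freight + insurance = 34150.50 + 181.53 + 270.87 + 189.82 + 1535.40 + 120.88 = 36449.00
Ad valorem component: 36449.00 × 7% = 2551.43
Specific component: 225 × 3.75 = 843.75
Import duty = 2551.43 + 843.75 = 3395.18
Buyer bears: inland to port 181.53 + export clearance 270.87 + origin terminal 189.82 + freight 1535.40 + insurance 120.88 + destination terminal 321.88 + brokerage 240.93 + delivery 962.93 + duty 3395.18 = 7219.42
Landed cost = invoice 34150.50 + 7219.42 = 41369.92

Total landed cost: USD 41369.92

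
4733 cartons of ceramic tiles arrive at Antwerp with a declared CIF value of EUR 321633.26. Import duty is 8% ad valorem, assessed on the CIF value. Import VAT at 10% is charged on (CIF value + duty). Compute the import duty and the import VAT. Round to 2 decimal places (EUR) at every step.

Import duty = 321633.26 × 8% = 25730.66
VAT base = CIF + duty = 321633.26 + 25730.66 = 347363.92
Import VAT = 347363.92 × 10% = 34736.39

Import duty: EUR 25730.66; import VAT: EUR 34736.39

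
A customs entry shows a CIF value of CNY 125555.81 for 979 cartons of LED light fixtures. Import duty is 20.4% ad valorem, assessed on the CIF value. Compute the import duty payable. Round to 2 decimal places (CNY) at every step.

Import duty: CNY 25613.39

Import duty = 125555.81 × 20.4% = 25613.39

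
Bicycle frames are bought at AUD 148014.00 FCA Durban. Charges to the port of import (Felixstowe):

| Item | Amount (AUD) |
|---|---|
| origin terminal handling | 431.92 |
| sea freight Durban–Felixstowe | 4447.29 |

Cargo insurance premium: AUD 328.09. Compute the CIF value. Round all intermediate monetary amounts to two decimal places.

CIF = FCA price + pre-shipment costs + freight + insurance
CIF = 148014.00 + 431.92 + 4447.29 + 328.09 = 153221.30

CIF value: AUD 153221.30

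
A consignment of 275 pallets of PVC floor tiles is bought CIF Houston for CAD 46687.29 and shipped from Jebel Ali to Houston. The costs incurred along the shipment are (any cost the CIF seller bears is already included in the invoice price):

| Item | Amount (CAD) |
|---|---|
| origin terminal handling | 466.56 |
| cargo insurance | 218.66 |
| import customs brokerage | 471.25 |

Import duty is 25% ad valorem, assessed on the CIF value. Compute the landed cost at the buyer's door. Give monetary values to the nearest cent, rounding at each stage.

CIF: the seller pays costs through ocean freight and marine insurance to the destination port.
Already in the invoice (seller's account under CIF): origin terminal, insurance — exclude.
The CIF price already equals the CIF value: 46687.29
Import duty = 46687.29 × 25% = 11671.82
Buyer bears: brokerage 471.25 + duty 11671.82 = 12143.07
Landed cost = invoice 46687.29 + 12143.07 = 58830.36

Total landed cost: CAD 58830.36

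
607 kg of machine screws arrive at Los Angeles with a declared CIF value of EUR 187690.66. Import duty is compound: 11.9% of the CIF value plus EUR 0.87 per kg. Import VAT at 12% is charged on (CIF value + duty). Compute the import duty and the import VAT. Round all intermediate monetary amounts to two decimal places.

Import duty: EUR 22863.28; import VAT: EUR 25266.47

Ad valorem component: 187690.66 × 11.9% = 22335.19
Specific component: 607 × 0.87 = 528.09
Import duty = 22335.19 + 528.09 = 22863.28
VAT base = CIF + duty = 187690.66 + 22863.28 = 210553.94
Import VAT = 210553.94 × 12% = 25266.47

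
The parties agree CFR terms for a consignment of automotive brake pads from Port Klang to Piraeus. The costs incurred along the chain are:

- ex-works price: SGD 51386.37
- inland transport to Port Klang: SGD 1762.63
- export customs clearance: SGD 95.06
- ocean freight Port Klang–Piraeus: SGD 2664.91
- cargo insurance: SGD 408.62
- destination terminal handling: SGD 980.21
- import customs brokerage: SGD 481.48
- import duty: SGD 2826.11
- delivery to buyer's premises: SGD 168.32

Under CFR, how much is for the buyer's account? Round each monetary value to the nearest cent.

CFR: the seller pays costs through ocean freight to the destination port, but not insurance.
Seller's account: goods 51386.37 + inland to port 1762.63 + export clearance 95.06 + freight 2664.91 = 55908.97
Buyer's account: insurance 408.62 + destination terminal 980.21 + brokerage 481.48 + duty 2826.11 + delivery 168.32 = 4864.74

Buyer's account: SGD 4864.74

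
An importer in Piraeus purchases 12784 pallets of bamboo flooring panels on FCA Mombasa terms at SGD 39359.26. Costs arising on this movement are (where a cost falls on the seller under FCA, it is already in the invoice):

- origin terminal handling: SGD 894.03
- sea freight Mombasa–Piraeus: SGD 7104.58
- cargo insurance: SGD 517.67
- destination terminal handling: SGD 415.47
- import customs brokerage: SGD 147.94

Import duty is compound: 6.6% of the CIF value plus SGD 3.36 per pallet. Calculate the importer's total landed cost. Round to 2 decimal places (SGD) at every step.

Total landed cost: SGD 94552.98

FCA: the seller delivers export-cleared goods to the carrier; the buyer bears costs from that point.
CIF value = FCA price + origin terminal + freight + insurance = 39359.26 + 894.03 + 7104.58 + 517.67 = 47875.54
Ad valorem component: 47875.54 × 6.6% = 3159.79
Specific component: 12784 × 3.36 = 42954.24
Import duty = 3159.79 + 42954.24 = 46114.03
Buyer bears: origin terminal 894.03 + freight 7104.58 + insurance 517.67 + destination terminal 415.47 + brokerage 147.94 + duty 46114.03 = 55193.72
Landed cost = invoice 39359.26 + 55193.72 = 94552.98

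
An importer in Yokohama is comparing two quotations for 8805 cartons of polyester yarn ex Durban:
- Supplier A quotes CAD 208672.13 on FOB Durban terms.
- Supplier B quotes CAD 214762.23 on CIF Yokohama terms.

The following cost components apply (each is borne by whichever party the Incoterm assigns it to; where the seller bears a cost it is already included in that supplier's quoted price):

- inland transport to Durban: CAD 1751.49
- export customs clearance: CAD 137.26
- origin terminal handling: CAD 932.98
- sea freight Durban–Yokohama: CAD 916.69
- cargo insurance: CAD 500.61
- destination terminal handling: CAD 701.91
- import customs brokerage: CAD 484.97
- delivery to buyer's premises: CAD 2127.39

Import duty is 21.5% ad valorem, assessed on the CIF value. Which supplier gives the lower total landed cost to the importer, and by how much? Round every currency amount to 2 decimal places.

Supplier A (FOB):
CIF value = FOB price + freight + insurance = 208672.13 + 916.69 + 500.61 = 210089.43
Import duty = 210089.43 × 21.5% = 45169.23
Buyer bears (A): 916.69 + 500.61 + 701.91 + 484.97 + 2127.39 = 4731.57
Landed cost (A) = invoice 208672.13 + 4731.57 + duty 45169.23 = 258572.93
Supplier B (CIF):
The CIF price already equals the CIF value: 214762.23
Import duty = 214762.23 × 21.5% = 46173.88
Buyer bears (B): 701.91 + 484.97 + 2127.39 = 3314.27
Landed cost (B) = invoice 214762.23 + 3314.27 + duty 46173.88 = 264250.38
Difference = |258572.93 − 264250.38| = 5677.45

Supplier A is cheaper by CAD 5677.45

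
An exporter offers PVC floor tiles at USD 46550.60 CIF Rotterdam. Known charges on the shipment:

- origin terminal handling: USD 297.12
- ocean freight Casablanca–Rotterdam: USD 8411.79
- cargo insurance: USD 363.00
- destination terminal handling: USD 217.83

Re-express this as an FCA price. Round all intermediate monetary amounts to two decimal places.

Not relevant to the conversion: destination terminal — on the buyer under both terms; not part of either seller's price.
From CIF to FCA, the seller no longer bears: origin terminal, freight, insurance.
FCA price = 46550.60 − 297.12 − 8411.79 − 363.00 = 37478.69

FCA price: USD 37478.69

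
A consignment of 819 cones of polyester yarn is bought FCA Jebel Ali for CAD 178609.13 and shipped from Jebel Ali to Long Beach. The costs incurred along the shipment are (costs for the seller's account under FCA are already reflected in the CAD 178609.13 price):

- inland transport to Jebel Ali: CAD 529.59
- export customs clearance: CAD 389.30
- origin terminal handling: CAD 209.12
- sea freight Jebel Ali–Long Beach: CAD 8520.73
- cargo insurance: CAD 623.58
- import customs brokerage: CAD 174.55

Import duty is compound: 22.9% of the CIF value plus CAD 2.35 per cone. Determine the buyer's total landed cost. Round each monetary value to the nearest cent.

FCA: the seller delivers export-cleared goods to the carrier; the buyer bears costs from that point.
Already in the invoice (seller's account under FCA): inland to port, export clearance — exclude.
CIF value = FCA price + origin terminal + freight + insurance = 178609.13 + 209.12 + 8520.73 + 623.58 = 187962.56
Ad valorem component: 187962.56 × 22.9% = 43043.43
Specific component: 819 × 2.35 = 1924.65
Import duty = 43043.43 + 1924.65 = 44968.08
Buyer bears: origin terminal 209.12 + freight 8520.73 + insurance 623.58 + brokerage 174.55 + duty 44968.08 = 54496.06
Landed cost = invoice 178609.13 + 54496.06 = 233105.19

Total landed cost: CAD 233105.19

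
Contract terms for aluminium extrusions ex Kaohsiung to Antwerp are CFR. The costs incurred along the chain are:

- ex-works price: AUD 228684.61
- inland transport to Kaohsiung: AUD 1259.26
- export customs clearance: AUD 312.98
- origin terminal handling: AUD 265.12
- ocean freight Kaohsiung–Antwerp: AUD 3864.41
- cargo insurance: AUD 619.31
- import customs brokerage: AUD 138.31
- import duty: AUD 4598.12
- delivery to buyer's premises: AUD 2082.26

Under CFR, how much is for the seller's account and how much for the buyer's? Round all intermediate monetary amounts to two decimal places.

Seller: AUD 234386.38; buyer: AUD 7438.00

CFR: the seller pays costs through ocean freight to the destination port, but not insurance.
Seller's account: goods 228684.61 + inland to port 1259.26 + export clearance 312.98 + origin terminal 265.12 + freight 3864.41 = 234386.38
Buyer's account: insurance 619.31 + brokerage 138.31 + duty 4598.12 + delivery 2082.26 = 7438.00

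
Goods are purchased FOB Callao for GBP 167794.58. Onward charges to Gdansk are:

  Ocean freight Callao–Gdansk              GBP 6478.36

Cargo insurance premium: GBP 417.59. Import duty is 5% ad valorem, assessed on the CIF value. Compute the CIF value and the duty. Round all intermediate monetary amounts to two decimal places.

CIF = FOB price + freight + insurance
CIF = 167794.58 + 6478.36 + 417.59 = 174690.53
Import duty = 174690.53 × 5% = 8734.53

CIF value: GBP 174690.53; import duty: GBP 8734.53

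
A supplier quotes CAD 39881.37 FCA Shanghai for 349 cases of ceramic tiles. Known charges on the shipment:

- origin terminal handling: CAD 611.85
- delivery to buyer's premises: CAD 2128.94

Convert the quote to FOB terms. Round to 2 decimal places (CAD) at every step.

FOB price: CAD 40493.22

Not relevant to the conversion: delivery — on the buyer under both terms; not part of either seller's price.
From FCA to FOB, the seller additionally bears: origin terminal.
FOB price = 39881.37 + 611.85 = 40493.22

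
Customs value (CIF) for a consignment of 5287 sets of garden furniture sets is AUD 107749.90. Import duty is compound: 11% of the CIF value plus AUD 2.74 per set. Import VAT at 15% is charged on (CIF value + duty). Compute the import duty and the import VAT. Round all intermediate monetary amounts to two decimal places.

Ad valorem component: 107749.90 × 11% = 11852.49
Specific component: 5287 × 2.74 = 14486.38
Import duty = 11852.49 + 14486.38 = 26338.87
VAT base = CIF + duty = 107749.90 + 26338.87 = 134088.77
Import VAT = 134088.77 × 15% = 20113.32

Import duty: AUD 26338.87; import VAT: AUD 20113.32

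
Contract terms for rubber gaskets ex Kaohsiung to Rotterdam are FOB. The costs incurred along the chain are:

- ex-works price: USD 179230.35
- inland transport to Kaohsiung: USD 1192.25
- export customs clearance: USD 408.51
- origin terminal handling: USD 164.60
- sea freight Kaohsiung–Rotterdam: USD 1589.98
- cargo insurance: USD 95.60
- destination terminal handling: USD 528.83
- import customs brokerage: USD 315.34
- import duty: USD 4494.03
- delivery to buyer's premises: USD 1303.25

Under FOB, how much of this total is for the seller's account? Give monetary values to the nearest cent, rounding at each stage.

Seller's account: USD 180995.71

FOB: the seller bears costs until goods are on board at the origin port; the buyer bears freight, insurance and all costs thereafter.
Seller's account: goods 179230.35 + inland to port 1192.25 + export clearance 408.51 + origin terminal 164.60 = 180995.71
Buyer's account: freight 1589.98 + insurance 95.60 + destination terminal 528.83 + brokerage 315.34 + duty 4494.03 + delivery 1303.25 = 8327.03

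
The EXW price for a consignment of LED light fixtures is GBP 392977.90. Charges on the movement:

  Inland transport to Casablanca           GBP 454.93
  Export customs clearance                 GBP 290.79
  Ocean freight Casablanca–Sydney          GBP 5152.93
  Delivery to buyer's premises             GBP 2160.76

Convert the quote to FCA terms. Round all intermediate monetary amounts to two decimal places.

Not relevant to the conversion: delivery, freight — on the buyer under both terms; not part of either seller's price.
From EXW to FCA, the seller additionally bears: inland to port, export clearance.
FCA price = 392977.90 + 454.93 + 290.79 = 393723.62

FCA price: GBP 393723.62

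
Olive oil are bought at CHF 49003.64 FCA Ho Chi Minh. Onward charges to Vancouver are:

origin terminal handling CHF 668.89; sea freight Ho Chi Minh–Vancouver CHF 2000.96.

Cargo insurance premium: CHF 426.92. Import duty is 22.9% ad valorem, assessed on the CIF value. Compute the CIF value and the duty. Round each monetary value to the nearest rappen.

CIF value: CHF 52100.41; import duty: CHF 11930.99

CIF = FCA price + pre-shipment costs + freight + insurance
CIF = 49003.64 + 668.89 + 2000.96 + 426.92 = 52100.41
Import duty = 52100.41 × 22.9% = 11930.99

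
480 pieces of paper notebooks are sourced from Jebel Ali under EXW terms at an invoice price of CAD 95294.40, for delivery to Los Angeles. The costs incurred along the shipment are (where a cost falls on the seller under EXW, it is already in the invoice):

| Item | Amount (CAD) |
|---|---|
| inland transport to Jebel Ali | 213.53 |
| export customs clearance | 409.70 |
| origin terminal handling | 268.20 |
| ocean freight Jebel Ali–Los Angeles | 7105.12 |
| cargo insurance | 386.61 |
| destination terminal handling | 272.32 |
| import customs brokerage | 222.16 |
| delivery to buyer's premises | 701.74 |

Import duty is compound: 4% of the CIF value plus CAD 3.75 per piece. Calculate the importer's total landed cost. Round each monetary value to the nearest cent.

Total landed cost: CAD 110820.88

EXW: the seller makes goods available at their premises; the buyer bears all onward costs.
CIF value = EXW price + inland to port + export clearance + origin terminal + freight + insurance = 95294.40 + 213.53 + 409.70 + 268.20 + 7105.12 + 386.61 = 103677.56
Ad valorem component: 103677.56 × 4% = 4147.10
Specific component: 480 × 3.75 = 1800.00
Import duty = 4147.10 + 1800.00 = 5947.10
Buyer bears: inland to port 213.53 + export clearance 409.70 + origin terminal 268.20 + freight 7105.12 + insurance 386.61 + destination terminal 272.32 + brokerage 222.16 + delivery 701.74 + duty 5947.10 = 15526.48
Landed cost = invoice 95294.40 + 15526.48 = 110820.88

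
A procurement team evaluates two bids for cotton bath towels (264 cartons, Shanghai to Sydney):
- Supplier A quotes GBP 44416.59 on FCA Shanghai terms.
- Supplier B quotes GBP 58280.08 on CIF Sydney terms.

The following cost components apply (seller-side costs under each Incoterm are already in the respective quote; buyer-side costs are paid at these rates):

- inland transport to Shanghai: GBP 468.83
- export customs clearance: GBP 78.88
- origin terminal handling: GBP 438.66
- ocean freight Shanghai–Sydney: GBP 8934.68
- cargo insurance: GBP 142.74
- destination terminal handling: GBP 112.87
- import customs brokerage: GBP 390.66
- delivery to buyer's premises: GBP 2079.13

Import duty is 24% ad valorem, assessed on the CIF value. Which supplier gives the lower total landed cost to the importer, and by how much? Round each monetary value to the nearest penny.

Supplier A is cheaper by GBP 5390.79

Supplier A (FCA):
CIF value = FCA price + origin terminal + freight + insurance = 44416.59 + 438.66 + 8934.68 + 142.74 = 53932.67
Import duty = 53932.67 × 24% = 12943.84
Buyer bears (A): 438.66 + 8934.68 + 142.74 + 112.87 + 390.66 + 2079.13 = 12098.74
Landed cost (A) = invoice 44416.59 + 12098.74 + duty 12943.84 = 69459.17
Supplier B (CIF):
The CIF price already equals the CIF value: 58280.08
Import duty = 58280.08 × 24% = 13987.22
Buyer bears (B): 112.87 + 390.66 + 2079.13 = 2582.66
Landed cost (B) = invoice 58280.08 + 2582.66 + duty 13987.22 = 74849.96
Difference = |69459.17 − 74849.96| = 5390.79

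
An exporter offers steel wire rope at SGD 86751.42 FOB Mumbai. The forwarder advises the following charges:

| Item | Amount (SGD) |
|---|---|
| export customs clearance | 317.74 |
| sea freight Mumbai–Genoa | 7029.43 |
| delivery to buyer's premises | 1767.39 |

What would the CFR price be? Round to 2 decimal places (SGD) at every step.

Not relevant to the conversion: export clearance — on the seller under both FOB and CFR; already in the FOB price and stays in the CFR price. delivery — on the buyer under both terms; not part of either seller's price.
From FOB to CFR, the seller additionally bears: freight.
CFR price = 86751.42 + 7029.43 = 93780.85

CFR price: SGD 93780.85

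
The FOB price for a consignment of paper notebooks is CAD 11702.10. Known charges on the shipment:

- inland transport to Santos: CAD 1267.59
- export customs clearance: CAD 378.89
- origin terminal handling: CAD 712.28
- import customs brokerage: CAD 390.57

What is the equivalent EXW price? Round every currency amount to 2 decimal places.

Not relevant to the conversion: brokerage — on the buyer under both terms; not part of either seller's price.
From FOB to EXW, the seller no longer bears: inland to port, export clearance, origin terminal.
EXW price = 11702.10 − 1267.59 − 378.89 − 712.28 = 9343.34

EXW price: CAD 9343.34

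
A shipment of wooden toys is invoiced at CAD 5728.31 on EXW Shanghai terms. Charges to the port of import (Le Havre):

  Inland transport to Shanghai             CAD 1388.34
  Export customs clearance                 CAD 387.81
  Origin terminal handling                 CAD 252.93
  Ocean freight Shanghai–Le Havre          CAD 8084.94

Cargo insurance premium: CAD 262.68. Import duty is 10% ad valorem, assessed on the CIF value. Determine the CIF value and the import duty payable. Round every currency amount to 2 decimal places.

CIF value: CAD 16105.01; import duty: CAD 1610.50

CIF = EXW price + pre-shipment costs + freight + insurance
CIF = 5728.31 + 1388.34 + 387.81 + 252.93 + 8084.94 + 262.68 = 16105.01
Import duty = 16105.01 × 10% = 1610.50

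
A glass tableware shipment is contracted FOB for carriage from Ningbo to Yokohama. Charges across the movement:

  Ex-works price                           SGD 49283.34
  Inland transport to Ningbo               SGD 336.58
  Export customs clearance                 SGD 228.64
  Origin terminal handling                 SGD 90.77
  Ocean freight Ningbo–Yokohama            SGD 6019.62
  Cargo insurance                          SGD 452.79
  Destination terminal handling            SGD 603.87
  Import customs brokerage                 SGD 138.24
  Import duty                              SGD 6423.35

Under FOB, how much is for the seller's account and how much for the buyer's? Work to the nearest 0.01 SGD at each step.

FOB: the seller bears costs until goods are on board at the origin port; the buyer bears freight, insurance and all costs thereafter.
Seller's account: goods 49283.34 + inland to port 336.58 + export clearance 228.64 + origin terminal 90.77 = 49939.33
Buyer's account: freight 6019.62 + insurance 452.79 + destination terminal 603.87 + brokerage 138.24 + duty 6423.35 = 13637.87

Seller: SGD 49939.33; buyer: SGD 13637.87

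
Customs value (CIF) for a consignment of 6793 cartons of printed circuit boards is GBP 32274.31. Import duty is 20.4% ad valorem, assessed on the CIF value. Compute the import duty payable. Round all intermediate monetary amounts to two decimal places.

Import duty: GBP 6583.96

Import duty = 32274.31 × 20.4% = 6583.96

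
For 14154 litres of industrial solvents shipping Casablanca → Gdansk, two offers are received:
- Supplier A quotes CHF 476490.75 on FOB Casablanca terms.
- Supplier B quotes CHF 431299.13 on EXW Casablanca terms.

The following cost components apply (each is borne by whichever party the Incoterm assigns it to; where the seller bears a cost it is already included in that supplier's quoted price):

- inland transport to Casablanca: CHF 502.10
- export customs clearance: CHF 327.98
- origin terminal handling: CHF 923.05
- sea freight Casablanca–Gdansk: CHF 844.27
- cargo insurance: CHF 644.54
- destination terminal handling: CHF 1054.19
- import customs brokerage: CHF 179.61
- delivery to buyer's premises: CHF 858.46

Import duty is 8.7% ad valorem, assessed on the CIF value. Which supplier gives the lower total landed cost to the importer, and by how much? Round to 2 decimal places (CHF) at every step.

Supplier B is cheaper by CHF 47217.64

Supplier A (FOB):
CIF value = FOB price + freight + insurance = 476490.75 + 844.27 + 644.54 = 477979.56
Import duty = 477979.56 × 8.7% = 41584.22
Buyer bears (A): 844.27 + 644.54 + 1054.19 + 179.61 + 858.46 = 3581.07
Landed cost (A) = invoice 476490.75 + 3581.07 + duty 41584.22 = 521656.04
Supplier B (EXW):
CIF value = EXW price + inland to port + export clearance + origin terminal + freight + insurance = 431299.13 + 502.10 + 327.98 + 923.05 + 844.27 + 644.54 = 434541.07
Import duty = 434541.07 × 8.7% = 37805.07
Buyer bears (B): 502.10 + 327.98 + 923.05 + 844.27 + 644.54 + 1054.19 + 179.61 + 858.46 = 5334.20
Landed cost (B) = invoice 431299.13 + 5334.20 + duty 37805.07 = 474438.40
Difference = |521656.04 − 474438.40| = 47217.64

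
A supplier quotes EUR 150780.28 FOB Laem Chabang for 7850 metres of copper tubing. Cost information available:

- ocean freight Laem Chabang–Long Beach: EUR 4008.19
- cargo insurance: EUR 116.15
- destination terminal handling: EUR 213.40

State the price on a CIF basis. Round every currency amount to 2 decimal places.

CIF price: EUR 154904.62

Not relevant to the conversion: destination terminal — on the buyer under both terms; not part of either seller's price.
From FOB to CIF, the seller additionally bears: freight, insurance.
CIF price = 150780.28 + 4008.19 + 116.15 = 154904.62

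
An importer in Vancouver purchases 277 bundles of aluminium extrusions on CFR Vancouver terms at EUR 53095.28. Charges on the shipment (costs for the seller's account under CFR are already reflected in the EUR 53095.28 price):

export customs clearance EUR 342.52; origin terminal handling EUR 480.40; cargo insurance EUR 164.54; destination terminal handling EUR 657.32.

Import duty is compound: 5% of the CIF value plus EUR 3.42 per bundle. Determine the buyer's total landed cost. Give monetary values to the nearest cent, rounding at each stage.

Total landed cost: EUR 57527.47

CFR: the seller pays costs through ocean freight to the destination port, but not insurance.
Already in the invoice (seller's account under CFR): export clearance, origin terminal — exclude.
CIF value = CFR price + insurance = 53095.28 + 164.54 = 53259.82
Ad valorem component: 53259.82 × 5% = 2662.99
Specific component: 277 × 3.42 = 947.34
Import duty = 2662.99 + 947.34 = 3610.33
Buyer bears: insurance 164.54 + destination terminal 657.32 + duty 3610.33 = 4432.19
Landed cost = invoice 53095.28 + 4432.19 = 57527.47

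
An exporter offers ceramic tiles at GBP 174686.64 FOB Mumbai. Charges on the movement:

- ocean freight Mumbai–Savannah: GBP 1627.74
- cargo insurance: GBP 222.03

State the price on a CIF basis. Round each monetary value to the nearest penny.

From FOB to CIF, the seller additionally bears: freight, insurance.
CIF price = 174686.64 + 1627.74 + 222.03 = 176536.41

CIF price: GBP 176536.41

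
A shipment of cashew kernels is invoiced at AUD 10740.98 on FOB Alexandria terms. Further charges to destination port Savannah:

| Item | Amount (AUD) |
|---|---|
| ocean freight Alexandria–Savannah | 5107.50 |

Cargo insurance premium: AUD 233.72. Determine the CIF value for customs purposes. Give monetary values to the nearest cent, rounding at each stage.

CIF value: AUD 16082.20

CIF = FOB price + freight + insurance
CIF = 10740.98 + 5107.50 + 233.72 = 16082.20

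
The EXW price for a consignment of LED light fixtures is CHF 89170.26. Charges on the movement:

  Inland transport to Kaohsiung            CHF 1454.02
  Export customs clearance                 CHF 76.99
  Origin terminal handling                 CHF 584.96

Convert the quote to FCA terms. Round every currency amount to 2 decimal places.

Not relevant to the conversion: origin terminal — on the buyer under both terms; not part of either seller's price.
From EXW to FCA, the seller additionally bears: inland to port, export clearance.
FCA price = 89170.26 + 1454.02 + 76.99 = 90701.27

FCA price: CHF 90701.27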